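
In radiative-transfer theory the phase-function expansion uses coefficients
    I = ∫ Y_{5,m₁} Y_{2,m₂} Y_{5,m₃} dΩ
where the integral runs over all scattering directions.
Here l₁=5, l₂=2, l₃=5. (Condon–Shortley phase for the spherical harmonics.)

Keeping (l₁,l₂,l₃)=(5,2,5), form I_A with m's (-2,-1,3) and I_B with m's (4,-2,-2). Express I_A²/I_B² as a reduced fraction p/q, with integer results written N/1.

25/18

Same 5,2,5: normalisation and zero-m 3j drop out of the ratio.
A: Δ: 2! 8! 2! / 13! → 1/38610; sum: t=0:+1/10080 t=1:−1/2880 = -1/4032; 3j²(5 2 5; -2 -1 3) = Δ·Π!·Σ² = 10/429  (sign -1)
B: Δ: 2! 8! 2! / 13! → 1/38610; sum: t=0:+1/20160 = 1/20160; 3j²(5 2 5; 4 -2 -2) = Δ·Π!·Σ² = 12/715  (sign -1)
I_A²/I_B² = (10/429)/(12/715) = 25/18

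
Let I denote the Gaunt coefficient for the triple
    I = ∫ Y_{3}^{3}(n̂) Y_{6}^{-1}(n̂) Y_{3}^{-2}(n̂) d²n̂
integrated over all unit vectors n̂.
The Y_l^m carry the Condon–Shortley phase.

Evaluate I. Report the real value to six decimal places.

-0.031364

Checks pass: Σm=0; 12 even; l₃=3∈[3,9].
(2·3+1)(2·6+1)(2·3+1) = 637
Δ: 6! 0! 6! / 13! → 1/12012
sum: t=3:−1/1296 = -1/1296
3j²(3 6 3; 0 0 0) = Δ·Π!·Σ² = 100/3003  (sign +1)
sum: t=0:+1/86400 = 1/86400
3j²(3 6 3; 3 -1 -2) = Δ·Π!·Σ² = 1/1716  (sign -1)
combine: 4πI² = 637·100/3003·1/1716 = 175/14157
take √, sign -1: I = -0.03136379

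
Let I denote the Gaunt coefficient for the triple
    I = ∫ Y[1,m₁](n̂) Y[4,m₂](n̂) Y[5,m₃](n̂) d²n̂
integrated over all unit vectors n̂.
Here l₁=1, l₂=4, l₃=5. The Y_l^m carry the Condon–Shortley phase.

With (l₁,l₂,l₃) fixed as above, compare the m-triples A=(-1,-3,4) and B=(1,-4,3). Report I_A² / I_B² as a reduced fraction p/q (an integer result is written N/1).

Shared (l₁,l₂,l₃)=(1,4,5): N and (l;000)² cancel in I_A²/I_B².
A: Δ = 0!·2!·8!/11! = 1/495; Racah Σ t=0..0: t=0:+1/10080 = 1/10080; ⇒ 3j(1 4 5; -1 -3 4)² = 4/55, sgn -1
B: Δ = 0!·2!·8!/11! = 1/495; Racah Σ t=0..0: t=0:+1/80640 = 1/80640; ⇒ 3j(1 4 5; 1 -4 3)² = 1/495, sgn +1
I_A²/I_B² = (4/55)/(1/495) = 36/1

36/1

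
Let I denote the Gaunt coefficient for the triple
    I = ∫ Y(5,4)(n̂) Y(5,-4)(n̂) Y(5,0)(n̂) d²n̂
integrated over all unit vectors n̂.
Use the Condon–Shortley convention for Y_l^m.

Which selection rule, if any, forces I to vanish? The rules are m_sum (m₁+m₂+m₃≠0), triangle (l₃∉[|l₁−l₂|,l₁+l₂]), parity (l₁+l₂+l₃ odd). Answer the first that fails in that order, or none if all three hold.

parity

Σmᵢ = 0  ✓
l₃∈[|l₁−l₂|,l₁+l₂]=[0,10], have l₃=5  ✓
Σlᵢ = 15 ⇒ odd  ✗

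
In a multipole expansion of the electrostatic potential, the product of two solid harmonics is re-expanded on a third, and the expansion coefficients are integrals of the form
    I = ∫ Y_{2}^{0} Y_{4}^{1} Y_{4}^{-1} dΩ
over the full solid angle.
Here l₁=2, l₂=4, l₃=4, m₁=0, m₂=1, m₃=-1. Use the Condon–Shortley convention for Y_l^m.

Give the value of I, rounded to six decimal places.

-0.139264

Rules hold: Σm=0, L=10 even, 2≤4≤6.
N = 5·9·9 = 405
Δ = 2!·2!·6!/11! = 1/13860
Racah Σ t=0..2: t=0:+1/192 t=1:−1/36 t=2:+1/192 = -5/288
⇒ 3j(2 4 4; 0 0 0)² = 20/693, sgn -1
Racah Σ t=0..2: t=0:+1/480 t=1:−1/48 t=2:+1/144 = -17/1440
⇒ 3j(2 4 4; 0 1 -1)² = 289/13860, sgn +1
4πI² = N·(3j₀)²·(3jₘ)² = 1445/5929
I = -1·√(0.243717/4π) = -0.13926381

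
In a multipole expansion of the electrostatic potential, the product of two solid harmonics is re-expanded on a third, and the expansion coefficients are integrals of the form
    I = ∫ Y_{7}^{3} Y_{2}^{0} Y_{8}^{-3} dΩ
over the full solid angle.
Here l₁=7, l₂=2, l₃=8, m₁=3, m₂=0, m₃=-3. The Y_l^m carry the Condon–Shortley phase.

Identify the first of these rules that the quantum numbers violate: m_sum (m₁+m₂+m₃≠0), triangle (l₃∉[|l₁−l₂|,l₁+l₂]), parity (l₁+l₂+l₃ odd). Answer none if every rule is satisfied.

parity

m₁+m₂+m₃ = 3 + 0 − 3 = 0  ✓
triangle: |7−2|=5 ≤ l₃=8 ≤ 7+2=9  ✓
parity: l₁+l₂+l₃ = 17 is odd  ✗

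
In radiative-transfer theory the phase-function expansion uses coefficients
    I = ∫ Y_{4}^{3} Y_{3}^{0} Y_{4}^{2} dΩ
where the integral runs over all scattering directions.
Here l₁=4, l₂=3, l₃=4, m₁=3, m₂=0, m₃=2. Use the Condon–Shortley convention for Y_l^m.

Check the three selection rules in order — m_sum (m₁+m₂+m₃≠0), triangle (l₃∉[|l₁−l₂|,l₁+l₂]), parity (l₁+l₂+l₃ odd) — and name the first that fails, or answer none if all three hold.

Σmᵢ = 5  ✗
l₃∈[|l₁−l₂|,l₁+l₂]=[1,7], have l₃=4
Σlᵢ = 11 ⇒ odd

m_sum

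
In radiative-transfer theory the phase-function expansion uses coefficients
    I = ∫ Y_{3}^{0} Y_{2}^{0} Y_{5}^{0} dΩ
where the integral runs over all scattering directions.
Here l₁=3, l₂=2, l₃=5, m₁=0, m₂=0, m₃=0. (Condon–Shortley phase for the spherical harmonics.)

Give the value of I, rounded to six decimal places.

0.239615

m-sum 0 ✓  L=10 even ✓  1≤5≤5 ✓
Π(2lᵢ+1) = 7×5×11 = 385
triangle coeff Δ(3,2,5) = 1/2310
Σ_t [0,0]: t=0:+1/144 = 1/144
(3j)²=10/231 [(3 2 5; 0 0 0)], sign=-1
(m-triple is (0,0,0) — same symbol as above.)
⇒ 4πI² = 500/693
I = (+1)√(500/693/(4π)) = 0.23961470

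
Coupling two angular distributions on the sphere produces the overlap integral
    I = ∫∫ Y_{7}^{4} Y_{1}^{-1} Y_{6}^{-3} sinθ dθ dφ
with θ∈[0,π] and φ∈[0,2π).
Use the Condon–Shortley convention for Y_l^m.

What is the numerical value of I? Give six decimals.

0.259489

Rules hold: Σm=0, L=14 even, 6≤6≤8.
N = 15·3·13 = 585
Δ = 2!·12!·0!/15! = 1/1365
Racah Σ t=1..1: t=1:−1/518400 = -1/518400
⇒ 3j(7 1 6; 0 0 0)² = 7/195, sgn -1
Racah Σ t=0..0: t=0:+1/4354560 = 1/4354560
⇒ 3j(7 1 6; 4 -1 -3)² = 11/273, sgn -1
4πI² = N·(3j₀)²·(3jₘ)² = 11/13
I = +1·√(0.846154/4π) = 0.25948947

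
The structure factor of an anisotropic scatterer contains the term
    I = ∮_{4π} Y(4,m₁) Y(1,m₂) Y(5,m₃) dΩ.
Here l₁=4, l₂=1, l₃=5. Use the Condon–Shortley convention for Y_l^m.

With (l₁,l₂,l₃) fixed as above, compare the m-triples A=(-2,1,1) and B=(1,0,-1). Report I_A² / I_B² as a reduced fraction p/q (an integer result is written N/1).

l's match ⇒ only the (l;m) 3-j factors differ between A and B.
A: triangle coeff Δ(4,1,5) = 1/495; Σ_t [0,0]: t=0:+1/2880 = 1/2880; (3j)²=2/165 [(4 1 5; -2 1 1)], sign=+1
B: triangle coeff Δ(4,1,5) = 1/495; Σ_t [0,0]: t=0:+1/720 = 1/720; (3j)²=8/165 [(4 1 5; 1 0 -1)], sign=+1
I_A²/I_B² = (2/165)/(8/165) = 1/4

1/4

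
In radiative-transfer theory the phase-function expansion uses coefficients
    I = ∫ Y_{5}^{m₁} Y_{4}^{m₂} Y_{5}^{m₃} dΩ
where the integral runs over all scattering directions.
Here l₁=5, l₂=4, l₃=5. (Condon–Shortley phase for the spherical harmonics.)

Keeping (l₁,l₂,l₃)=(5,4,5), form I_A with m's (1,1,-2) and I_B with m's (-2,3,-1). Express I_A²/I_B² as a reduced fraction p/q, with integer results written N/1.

l's match ⇒ only the (l;m) 3-j factors differ between A and B.
A: triangle coeff Δ(5,4,5) = 1/3153150; Σ_t [1,4]: t=1:−1/5184 t=2:+1/1152 t=3:−1/2880 t=4:+1/103680 = 7/20736; (3j)²=35/2574 [(5 4 5; 1 1 -2)], sign=-1
B: triangle coeff Δ(5,4,5) = 1/3153150; Σ_t [3,4]: t=3:−1/6912 t=4:+1/5184 = 1/20736; (3j)²=5/2574 [(5 4 5; -2 3 -1)], sign=+1
I_A²/I_B² = (35/2574)/(5/2574) = 7/1

7/1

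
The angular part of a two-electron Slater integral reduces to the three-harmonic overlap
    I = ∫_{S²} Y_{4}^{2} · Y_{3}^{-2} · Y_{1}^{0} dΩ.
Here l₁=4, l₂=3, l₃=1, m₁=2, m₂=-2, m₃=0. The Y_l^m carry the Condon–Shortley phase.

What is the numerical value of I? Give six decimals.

0.213244

m-sum 0 ✓  L=8 even ✓  1≤1≤7 ✓
Π(2lᵢ+1) = 9×7×3 = 189
triangle coeff Δ(4,3,1) = 1/252
Σ_t [3,3]: t=3:−1/36 = -1/36
(3j)²=4/63 [(4 3 1; 0 0 0)], sign=+1
Σ_t [1,1]: t=1:−1/120 = -1/120
(3j)²=1/21 [(4 3 1; 2 -2 0)], sign=+1
⇒ 4πI² = 4/7
I = (+1)√(4/7/(4π)) = 0.21324362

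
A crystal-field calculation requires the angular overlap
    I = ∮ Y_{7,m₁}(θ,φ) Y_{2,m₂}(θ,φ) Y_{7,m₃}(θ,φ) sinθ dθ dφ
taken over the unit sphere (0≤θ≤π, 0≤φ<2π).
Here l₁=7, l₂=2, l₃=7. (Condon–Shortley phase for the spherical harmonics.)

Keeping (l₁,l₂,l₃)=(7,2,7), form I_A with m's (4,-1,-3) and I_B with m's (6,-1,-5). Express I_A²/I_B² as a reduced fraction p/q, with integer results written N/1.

98/143

l's match ⇒ only the (l;m) 3-j factors differ between A and B.
A: triangle coeff Δ(7,2,7) = 1/185640; Σ_t [0,1]: t=0:+1/4354560 t=1:−1/14515200 = 1/6220800; (3j)²=77/4420 [(7 2 7; 4 -1 -3)], sign=+1
B: triangle coeff Δ(7,2,7) = 1/185640; Σ_t [0,1]: t=0:+1/79833600 t=1:−1/958003200 = 1/87091200; (3j)²=121/4760 [(7 2 7; 6 -1 -5)], sign=+1
I_A²/I_B² = (77/4420)/(121/4760) = 98/143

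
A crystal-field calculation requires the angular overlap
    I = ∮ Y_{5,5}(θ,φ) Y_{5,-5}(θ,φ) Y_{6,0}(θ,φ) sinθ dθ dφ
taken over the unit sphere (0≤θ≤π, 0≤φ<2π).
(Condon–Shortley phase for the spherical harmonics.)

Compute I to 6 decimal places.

Rules hold: Σm=0, L=16 even, 0≤6≤10.
N = 11·11·13 = 1573
Δ = 4!·6!·6!/17! = 1/28588560
Racah Σ t=0..4: t=0:+1/345600 t=1:−1/13824 t=2:+1/5184 t=3:−1/13824 t=4:+1/345600 = 7/129600
⇒ 3j(5 5 6; 0 0 0)² = 80/7293, sgn +1
Racah Σ t=0..0: t=0:+1/12441600 = 1/12441600
⇒ 3j(5 5 6; 5 -5 0)² = 15/9724, sgn +1
4πI² = N·(3j₀)²·(3jₘ)² = 100/3757
I = +1·√(0.026617/4π) = 0.04602295

0.046023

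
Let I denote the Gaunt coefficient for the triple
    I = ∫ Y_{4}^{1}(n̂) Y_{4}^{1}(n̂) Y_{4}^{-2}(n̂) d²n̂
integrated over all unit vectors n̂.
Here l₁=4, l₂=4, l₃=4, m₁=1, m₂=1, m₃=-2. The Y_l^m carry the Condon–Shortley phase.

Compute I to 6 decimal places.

Checks pass: Σm=0; 12 even; l₃=4∈[0,8].
(2·4+1)(2·4+1)(2·4+1) = 729
Δ: 4! 4! 4! / 13! → 1/450450
sum: t=0:+1/13824 t=1:−1/216 t=2:+1/64 t=3:−1/216 t=4:+1/13824 = 5/768
3j²(4 4 4; 0 0 0) = Δ·Π!·Σ² = 18/1001  (sign +1)
sum: t=1:−1/576 t=2:+1/144 t=3:−1/576 = 1/288
3j²(4 4 4; 1 1 -2) = Δ·Π!·Σ² = 20/1001  (sign +1)
combine: 4πI² = 729·18/1001·20/1001 = 262440/1002001
take √, sign +1: I = 0.14436968

0.144370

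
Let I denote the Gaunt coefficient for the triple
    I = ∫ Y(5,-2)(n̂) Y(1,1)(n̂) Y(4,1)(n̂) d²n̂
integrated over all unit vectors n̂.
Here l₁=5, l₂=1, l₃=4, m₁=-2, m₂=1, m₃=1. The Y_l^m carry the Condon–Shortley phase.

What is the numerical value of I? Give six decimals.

m-sum 0 ✓  L=10 even ✓  4≤4≤6 ✓
Π(2lᵢ+1) = 11×3×9 = 297
triangle coeff Δ(5,1,4) = 1/495
Σ_t [1,1]: t=1:−1/576 = -1/576
(3j)²=5/99 [(5 1 4; 0 0 0)], sign=-1
Σ_t [2,2]: t=2:+1/1440 = 1/1440
(3j)²=7/165 [(5 1 4; -2 1 1)], sign=-1
⇒ 4πI² = 7/11
I = (+1)√(7/11/(4π)) = 0.22503380

0.225034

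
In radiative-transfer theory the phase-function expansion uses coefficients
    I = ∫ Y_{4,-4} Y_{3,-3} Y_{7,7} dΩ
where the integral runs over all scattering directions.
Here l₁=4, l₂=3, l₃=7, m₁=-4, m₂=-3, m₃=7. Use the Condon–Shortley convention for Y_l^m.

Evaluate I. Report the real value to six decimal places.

Checks pass: Σm=0; 14 even; l₃=7∈[1,7].
(2·4+1)(2·3+1)(2·7+1) = 945
Δ: 0! 8! 6! / 15! → 1/45045
sum: t=0:+1/20736 = 1/20736
3j²(4 3 7; 0 0 0) = Δ·Π!·Σ² = 35/1287  (sign -1)
sum: t=0:+1/29030400 = 1/29030400
3j²(4 3 7; -4 -3 7) = Δ·Π!·Σ² = 1/15  (sign +1)
combine: 4πI² = 945·35/1287·1/15 = 245/143
take √, sign -1: I = -0.36924115

-0.369241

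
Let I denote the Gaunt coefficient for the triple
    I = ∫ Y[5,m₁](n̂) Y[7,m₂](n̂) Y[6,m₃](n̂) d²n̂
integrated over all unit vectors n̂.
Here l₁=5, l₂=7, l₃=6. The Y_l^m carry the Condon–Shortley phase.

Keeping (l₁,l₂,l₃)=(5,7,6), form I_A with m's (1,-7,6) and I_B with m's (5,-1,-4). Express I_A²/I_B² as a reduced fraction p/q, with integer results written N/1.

Same 5,7,6: normalisation and zero-m 3j drop out of the ratio.
A: Δ: 6! 4! 8! / 19! → 1/174594420; sum: t=0:+1/696729600 = 1/696729600; 3j²(5 7 6; 1 -7 6) = Δ·Π!·Σ² = 11/1292  (sign +1)
B: Δ: 6! 4! 8! / 19! → 1/174594420; sum: t=0:+1/24883200 = 1/24883200; 3j²(5 7 6; 5 -1 -4) = Δ·Π!·Σ² = 980/138567  (sign +1)
I_A²/I_B² = (11/1292)/(980/138567) = 4719/3920

4719/3920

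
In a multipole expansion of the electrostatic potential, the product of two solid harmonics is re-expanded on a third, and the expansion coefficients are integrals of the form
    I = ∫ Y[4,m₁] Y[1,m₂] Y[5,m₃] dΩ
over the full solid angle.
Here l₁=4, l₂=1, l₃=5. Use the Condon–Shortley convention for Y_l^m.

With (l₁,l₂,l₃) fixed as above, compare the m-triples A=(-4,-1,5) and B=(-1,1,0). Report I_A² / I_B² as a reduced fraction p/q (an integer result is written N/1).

9/2

Shared (l₁,l₂,l₃)=(4,1,5): N and (l;000)² cancel in I_A²/I_B².
A: Δ = 0!·8!·2!/11! = 1/495; Racah Σ t=0..0: t=0:+1/80640 = 1/80640; ⇒ 3j(4 1 5; -4 -1 5)² = 1/11, sgn +1
B: Δ = 0!·8!·2!/11! = 1/495; Racah Σ t=0..0: t=0:+1/1440 = 1/1440; ⇒ 3j(4 1 5; -1 1 0)² = 2/99, sgn -1
I_A²/I_B² = (1/11)/(2/99) = 9/2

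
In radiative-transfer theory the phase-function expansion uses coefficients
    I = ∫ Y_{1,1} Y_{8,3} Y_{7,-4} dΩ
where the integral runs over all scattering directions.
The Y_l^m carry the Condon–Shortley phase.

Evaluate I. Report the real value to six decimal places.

Checks pass: Σm=0; 16 even; l₃=7∈[7,9].
(2·1+1)(2·8+1)(2·7+1) = 765
Δ: 2! 0! 14! / 17! → 1/2040
sum: t=1:−1/25401600 = -1/25401600
3j²(1 8 7; 0 0 0) = Δ·Π!·Σ² = 8/255  (sign +1)
sum: t=0:+1/479001600 = 1/479001600
3j²(1 8 7; 1 3 -4) = Δ·Π!·Σ² = 1/204  (sign -1)
combine: 4πI² = 765·8/255·1/204 = 2/17
take √, sign -1: I = -0.09675772

-0.096758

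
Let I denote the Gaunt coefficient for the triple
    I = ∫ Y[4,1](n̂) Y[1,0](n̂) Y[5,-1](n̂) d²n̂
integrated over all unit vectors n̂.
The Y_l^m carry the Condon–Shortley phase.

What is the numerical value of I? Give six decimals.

-0.240571

Checks pass: Σm=0; 10 even; l₃=5∈[3,5].
(2·4+1)(2·1+1)(2·5+1) = 297
Δ: 0! 8! 2! / 11! → 1/495
sum: t=0:+1/576 = 1/576
3j²(4 1 5; 0 0 0) = Δ·Π!·Σ² = 5/99  (sign -1)
sum: t=0:+1/720 = 1/720
3j²(4 1 5; 1 0 -1) = Δ·Π!·Σ² = 8/165  (sign +1)
combine: 4πI² = 297·5/99·8/165 = 8/11
take √, sign -1: I = -0.24057125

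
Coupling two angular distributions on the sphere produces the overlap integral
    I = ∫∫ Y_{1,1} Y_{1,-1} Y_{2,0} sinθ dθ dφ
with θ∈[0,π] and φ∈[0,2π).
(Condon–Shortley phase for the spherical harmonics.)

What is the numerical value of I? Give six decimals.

0.126157

Checks pass: Σm=0; 4 even; l₃=2∈[0,2].
(2·1+1)(2·1+1)(2·2+1) = 45
Δ: 0! 2! 2! / 5! → 1/30
sum: t=0:+1/1 = 1/1
3j²(1 1 2; 0 0 0) = Δ·Π!·Σ² = 2/15  (sign +1)
sum: t=0:+1/4 = 1/4
3j²(1 1 2; 1 -1 0) = Δ·Π!·Σ² = 1/30  (sign +1)
combine: 4πI² = 45·2/15·1/30 = 1/5
take √, sign +1: I = 0.12615663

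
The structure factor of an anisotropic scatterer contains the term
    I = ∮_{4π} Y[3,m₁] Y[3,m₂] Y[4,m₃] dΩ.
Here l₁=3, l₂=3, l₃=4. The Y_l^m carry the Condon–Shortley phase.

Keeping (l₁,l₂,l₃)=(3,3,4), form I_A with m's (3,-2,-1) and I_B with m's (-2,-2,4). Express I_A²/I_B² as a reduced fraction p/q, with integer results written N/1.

3/7

l's match ⇒ only the (l;m) 3-j factors differ between A and B.
A: triangle coeff Δ(3,3,4) = 1/34650; Σ_t [0,0]: t=0:+1/288 = 1/288; (3j)²=5/231 [(3 3 4; 3 -2 -1)], sign=-1
B: triangle coeff Δ(3,3,4) = 1/34650; Σ_t [1,1]: t=1:−1/576 = -1/576; (3j)²=5/99 [(3 3 4; -2 -2 4)], sign=-1
I_A²/I_B² = (5/231)/(5/99) = 3/7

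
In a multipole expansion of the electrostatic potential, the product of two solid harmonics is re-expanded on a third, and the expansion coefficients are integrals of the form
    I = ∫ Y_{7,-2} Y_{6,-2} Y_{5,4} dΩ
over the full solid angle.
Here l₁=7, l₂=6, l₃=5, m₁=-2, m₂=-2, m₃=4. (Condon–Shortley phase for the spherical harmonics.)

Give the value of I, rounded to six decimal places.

Rules hold: Σm=0, L=18 even, 1≤5≤13.
N = 15·13·11 = 2145
Δ = 8!·6!·4!/19! = 1/174594420
Racah Σ t=2..6: t=2:+1/4147200 t=3:−1/207360 t=4:+1/82944 t=5:−1/207360 t=6:+1/4147200 = 1/345600
⇒ 3j(7 6 5; 0 0 0)² = 420/46189, sgn -1
Racah Σ t=3..4: t=3:−1/3110400 t=4:+1/1658880 = 7/24883200
⇒ 3j(7 6 5; -2 -2 4)² = 4802/692835, sgn -1
4πI² = N·(3j₀)²·(3jₘ)² = 2016840/14919047
I = +1·√(0.135186/4π) = 0.10371946

0.103719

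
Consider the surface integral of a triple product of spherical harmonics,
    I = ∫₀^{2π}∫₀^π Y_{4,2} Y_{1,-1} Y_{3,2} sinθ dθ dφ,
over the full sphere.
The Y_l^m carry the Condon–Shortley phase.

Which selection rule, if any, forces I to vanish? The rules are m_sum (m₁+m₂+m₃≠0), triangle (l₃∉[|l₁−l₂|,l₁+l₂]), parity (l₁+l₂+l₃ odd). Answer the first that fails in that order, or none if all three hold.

azimuthal sum: 2 − 1 + 2 = 3  ✗
3 ≤ 3 ≤ 5 (triangle on l)
L = 4 + 1 + 3 = 8 (even)

m_sum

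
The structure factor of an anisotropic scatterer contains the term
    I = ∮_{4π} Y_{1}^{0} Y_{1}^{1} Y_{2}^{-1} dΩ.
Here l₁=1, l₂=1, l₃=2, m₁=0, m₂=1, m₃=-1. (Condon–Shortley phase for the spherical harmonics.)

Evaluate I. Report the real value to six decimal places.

-0.218510

m-sum 0 ✓  L=4 even ✓  0≤2≤2 ✓
Π(2lᵢ+1) = 3×3×5 = 45
triangle coeff Δ(1,1,2) = 1/30
Σ_t [0,0]: t=0:+1/1 = 1/1
(3j)²=2/15 [(1 1 2; 0 0 0)], sign=+1
Σ_t [0,0]: t=0:+1/2 = 1/2
(3j)²=1/10 [(1 1 2; 0 1 -1)], sign=-1
⇒ 4πI² = 3/5
I = (-1)√(3/5/(4π)) = -0.21850969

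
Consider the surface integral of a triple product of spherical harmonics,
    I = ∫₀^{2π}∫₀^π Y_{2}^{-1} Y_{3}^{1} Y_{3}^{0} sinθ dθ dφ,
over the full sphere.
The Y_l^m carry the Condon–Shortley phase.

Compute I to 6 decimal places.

m-sum 0 ✓  L=8 even ✓  1≤3≤5 ✓
Π(2lᵢ+1) = 5×7×7 = 245
triangle coeff Δ(2,3,3) = 1/3780
Σ_t [0,2]: t=0:+1/24 t=1:−1/4 t=2:+1/24 = -1/6
(3j)²=4/105 [(2 3 3; 0 0 0)], sign=+1
Σ_t [1,2]: t=1:−1/12 t=2:+1/8 = 1/24
(3j)²=1/210 [(2 3 3; -1 1 0)], sign=-1
⇒ 4πI² = 2/45
I = (-1)√(2/45/(4π)) = -0.05947080

-0.059471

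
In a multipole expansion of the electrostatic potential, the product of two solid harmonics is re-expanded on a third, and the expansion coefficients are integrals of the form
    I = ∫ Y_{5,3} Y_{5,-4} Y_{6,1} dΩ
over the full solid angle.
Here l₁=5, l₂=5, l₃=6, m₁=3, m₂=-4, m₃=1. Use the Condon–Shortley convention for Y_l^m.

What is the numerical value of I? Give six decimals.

-0.154663

Checks pass: Σm=0; 16 even; l₃=6∈[0,10].
(2·5+1)(2·5+1)(2·6+1) = 1573
Δ: 4! 6! 6! / 17! → 1/28588560
sum: t=0:+1/345600 t=1:−1/13824 t=2:+1/5184 t=3:−1/13824 t=4:+1/345600 = 7/129600
3j²(5 5 6; 0 0 0) = Δ·Π!·Σ² = 80/7293  (sign +1)
sum: t=0:+1/138240 t=1:−1/518400 = 11/2073600
3j²(5 5 6; 3 -4 1) = Δ·Π!·Σ² = 77/4420  (sign -1)
combine: 4πI² = 1573·80/7293·77/4420 = 3388/11271
take √, sign -1: I = -0.15466268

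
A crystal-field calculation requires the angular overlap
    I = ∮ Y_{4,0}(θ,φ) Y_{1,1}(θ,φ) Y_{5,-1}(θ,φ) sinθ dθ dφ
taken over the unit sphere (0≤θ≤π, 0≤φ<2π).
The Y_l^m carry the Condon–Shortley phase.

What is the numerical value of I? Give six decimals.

Checks pass: Σm=0; 10 even; l₃=5∈[3,5].
(2·4+1)(2·1+1)(2·5+1) = 297
Δ: 0! 8! 2! / 11! → 1/495
sum: t=0:+1/576 = 1/576
3j²(4 1 5; 0 0 0) = Δ·Π!·Σ² = 5/99  (sign -1)
sum: t=0:+1/1152 = 1/1152
3j²(4 1 5; 0 1 -1) = Δ·Π!·Σ² = 1/33  (sign +1)
combine: 4πI² = 297·5/99·1/33 = 5/11
take √, sign -1: I = -0.19018827

-0.190188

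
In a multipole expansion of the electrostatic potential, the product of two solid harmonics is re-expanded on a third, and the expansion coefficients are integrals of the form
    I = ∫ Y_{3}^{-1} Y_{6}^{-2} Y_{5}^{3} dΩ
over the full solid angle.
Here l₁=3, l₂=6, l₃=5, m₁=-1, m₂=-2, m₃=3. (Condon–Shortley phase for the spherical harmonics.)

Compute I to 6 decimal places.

Checks pass: Σm=0; 14 even; l₃=5∈[3,9].
(2·3+1)(2·6+1)(2·5+1) = 1001
Δ: 4! 2! 8! / 15! → 1/675675
sum: t=1:−1/8640 t=2:+1/2304 t=3:−1/8640 = 7/34560
3j²(3 6 5; 0 0 0) = Δ·Π!·Σ² = 7/429  (sign -1)
sum: t=2:+1/11520 t=3:−1/30240 t=4:+1/1935360 = 1/18432
3j²(3 6 5; -1 -2 3) = Δ·Π!·Σ² = 7/429  (sign +1)
combine: 4πI² = 1001·7/429·7/429 = 343/1287
take √, sign -1: I = -0.14563067

-0.145631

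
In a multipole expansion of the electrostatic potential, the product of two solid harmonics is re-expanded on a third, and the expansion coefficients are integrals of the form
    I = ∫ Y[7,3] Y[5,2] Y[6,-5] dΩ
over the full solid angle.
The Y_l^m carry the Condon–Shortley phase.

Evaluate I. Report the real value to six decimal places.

-0.138752

Checks pass: Σm=0; 18 even; l₃=6∈[2,12].
(2·7+1)(2·5+1)(2·6+1) = 2145
Δ: 6! 8! 4! / 19! → 1/174594420
sum: t=1:−1/4147200 t=2:+1/207360 t=3:−1/82944 t=4:+1/207360 t=5:−1/4147200 = -1/345600
3j²(7 5 6; 0 0 0) = Δ·Π!·Σ² = 420/46189  (sign -1)
sum: t=3:−1/4354560 t=4:+1/11612160 = -1/6967296
3j²(7 5 6; 3 2 -5) = Δ·Π!·Σ² = 625/50388  (sign +1)
combine: 4πI² = 2145·420/46189·625/50388 = 328125/1356277
take √, sign -1: I = -0.13875241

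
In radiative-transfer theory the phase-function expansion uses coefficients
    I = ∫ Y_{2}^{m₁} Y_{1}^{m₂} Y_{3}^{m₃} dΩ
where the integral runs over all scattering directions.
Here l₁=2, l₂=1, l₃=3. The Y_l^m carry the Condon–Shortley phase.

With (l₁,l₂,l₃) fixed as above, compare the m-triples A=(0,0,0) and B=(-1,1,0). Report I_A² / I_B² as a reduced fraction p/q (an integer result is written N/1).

3/1

Shared (l₁,l₂,l₃)=(2,1,3): N and (l;000)² cancel in I_A²/I_B².
A: Δ = 0!·4!·2!/7! = 1/105; Racah Σ t=0..0: t=0:+1/4 = 1/4; ⇒ 3j(2 1 3; 0 0 0)² = 3/35, sgn -1
B: Δ = 0!·4!·2!/7! = 1/105; Racah Σ t=0..0: t=0:+1/12 = 1/12; ⇒ 3j(2 1 3; -1 1 0)² = 1/35, sgn -1
I_A²/I_B² = (3/35)/(1/35) = 3/1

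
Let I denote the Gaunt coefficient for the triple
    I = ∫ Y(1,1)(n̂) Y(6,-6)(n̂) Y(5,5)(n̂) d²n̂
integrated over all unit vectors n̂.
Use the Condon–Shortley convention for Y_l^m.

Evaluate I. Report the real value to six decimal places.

0.331940

Checks pass: Σm=0; 12 even; l₃=5∈[5,7].
(2·1+1)(2·6+1)(2·5+1) = 429
Δ: 2! 0! 10! / 13! → 1/858
sum: t=1:−1/14400 = -1/14400
3j²(1 6 5; 0 0 0) = Δ·Π!·Σ² = 6/143  (sign +1)
sum: t=0:+1/7257600 = 1/7257600
3j²(1 6 5; 1 -6 5) = Δ·Π!·Σ² = 1/13  (sign +1)
combine: 4πI² = 429·6/143·1/13 = 18/13
take √, sign +1: I = 0.33194004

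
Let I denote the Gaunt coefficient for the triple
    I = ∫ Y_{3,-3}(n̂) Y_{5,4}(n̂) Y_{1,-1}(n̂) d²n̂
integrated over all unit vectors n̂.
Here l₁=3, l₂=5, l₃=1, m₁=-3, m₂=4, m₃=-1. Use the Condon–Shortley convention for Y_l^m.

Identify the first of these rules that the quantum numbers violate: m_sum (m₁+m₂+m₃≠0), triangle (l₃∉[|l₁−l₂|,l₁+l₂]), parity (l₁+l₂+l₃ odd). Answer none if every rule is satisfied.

m₁+m₂+m₃ = -3 + 4 − 1 = 0  ✓
triangle: |3−5|=2 ≤ l₃=1 ≤ 3+5=8  ✗
parity: l₁+l₂+l₃ = 9 is odd

triangle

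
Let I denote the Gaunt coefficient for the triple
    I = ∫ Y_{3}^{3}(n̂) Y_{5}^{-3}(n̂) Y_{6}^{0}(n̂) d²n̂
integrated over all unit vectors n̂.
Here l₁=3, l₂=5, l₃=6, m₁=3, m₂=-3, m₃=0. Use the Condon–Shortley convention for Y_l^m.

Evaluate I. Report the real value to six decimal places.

Checks pass: Σm=0; 14 even; l₃=6∈[2,8].
(2·3+1)(2·5+1)(2·6+1) = 1001
Δ: 2! 4! 8! / 15! → 1/675675
sum: t=0:+1/8640 t=1:−1/2304 t=2:+1/8640 = -7/34560
3j²(3 5 6; 0 0 0) = Δ·Π!·Σ² = 7/429  (sign -1)
sum: t=0:+1/69120 = 1/69120
3j²(3 5 6; 3 -3 0) = Δ·Π!·Σ² = 4/429  (sign +1)
combine: 4πI² = 1001·7/429·4/429 = 196/1287
take √, sign -1: I = -0.11008644

-0.110086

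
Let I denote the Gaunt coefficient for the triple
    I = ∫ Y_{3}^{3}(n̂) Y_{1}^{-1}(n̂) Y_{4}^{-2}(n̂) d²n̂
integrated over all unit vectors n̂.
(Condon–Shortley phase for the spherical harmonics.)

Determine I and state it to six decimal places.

Rules hold: Σm=0, L=8 even, 2≤4≤4.
N = 7·3·9 = 189
Δ = 0!·6!·2!/9! = 1/252
Racah Σ t=0..0: t=0:+1/36 = 1/36
⇒ 3j(3 1 4; 0 0 0)² = 4/63, sgn +1
Racah Σ t=0..0: t=0:+1/1440 = 1/1440
⇒ 3j(3 1 4; 3 -1 -2)² = 1/252, sgn +1
4πI² = N·(3j₀)²·(3jₘ)² = 1/21
I = +1·√(0.047619/4π) = 0.06155813

0.061558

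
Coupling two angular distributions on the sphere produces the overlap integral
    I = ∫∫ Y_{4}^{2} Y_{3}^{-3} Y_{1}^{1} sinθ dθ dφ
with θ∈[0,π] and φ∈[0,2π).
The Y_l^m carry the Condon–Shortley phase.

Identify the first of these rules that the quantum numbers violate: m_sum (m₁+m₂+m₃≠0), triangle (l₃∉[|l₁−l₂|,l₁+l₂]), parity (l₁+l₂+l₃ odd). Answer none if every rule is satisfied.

Σmᵢ = 0  ✓
l₃∈[|l₁−l₂|,l₁+l₂]=[1,7], have l₃=1  ✓
Σlᵢ = 8 ⇒ even  ✓

none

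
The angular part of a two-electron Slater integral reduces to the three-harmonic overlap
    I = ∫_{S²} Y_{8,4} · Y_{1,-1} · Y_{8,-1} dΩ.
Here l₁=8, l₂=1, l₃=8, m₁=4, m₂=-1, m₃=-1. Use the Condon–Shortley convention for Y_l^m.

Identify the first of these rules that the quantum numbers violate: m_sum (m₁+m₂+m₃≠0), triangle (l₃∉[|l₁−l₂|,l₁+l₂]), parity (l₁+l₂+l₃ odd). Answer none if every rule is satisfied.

azimuthal sum: 4 − 1 − 1 = 2  ✗
7 ≤ 8 ≤ 9 (triangle on l)
L = 8 + 1 + 8 = 17 (odd)

m_sum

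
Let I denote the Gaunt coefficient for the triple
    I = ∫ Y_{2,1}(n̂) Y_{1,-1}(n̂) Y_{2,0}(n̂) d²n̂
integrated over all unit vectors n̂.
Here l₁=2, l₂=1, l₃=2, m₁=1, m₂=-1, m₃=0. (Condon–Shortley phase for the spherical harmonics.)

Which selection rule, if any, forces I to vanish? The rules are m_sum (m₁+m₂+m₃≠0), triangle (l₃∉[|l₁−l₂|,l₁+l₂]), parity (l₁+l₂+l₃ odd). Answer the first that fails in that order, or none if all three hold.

parity

Σmᵢ = 0  ✓
l₃∈[|l₁−l₂|,l₁+l₂]=[1,3], have l₃=2  ✓
Σlᵢ = 5 ⇒ odd  ✗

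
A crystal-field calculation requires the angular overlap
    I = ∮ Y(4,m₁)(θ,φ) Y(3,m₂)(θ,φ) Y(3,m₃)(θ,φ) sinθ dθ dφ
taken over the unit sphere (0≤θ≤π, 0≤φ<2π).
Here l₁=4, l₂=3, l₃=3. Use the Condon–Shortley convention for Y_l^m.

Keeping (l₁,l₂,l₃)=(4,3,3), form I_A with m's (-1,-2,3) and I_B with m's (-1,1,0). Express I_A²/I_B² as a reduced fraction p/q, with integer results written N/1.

2/1

Shared (l₁,l₂,l₃)=(4,3,3): N and (l;000)² cancel in I_A²/I_B².
A: Δ = 4!·4!·2!/11! = 1/34650; Racah Σ t=1..1: t=1:−1/288 = -1/288; ⇒ 3j(4 3 3; -1 -2 3)² = 5/231, sgn -1
B: Δ = 4!·4!·2!/11! = 1/34650; Racah Σ t=2..4: t=2:+1/48 t=3:−1/24 t=4:+1/288 = -5/288; ⇒ 3j(4 3 3; -1 1 0)² = 5/462, sgn +1
I_A²/I_B² = (5/231)/(5/462) = 2/1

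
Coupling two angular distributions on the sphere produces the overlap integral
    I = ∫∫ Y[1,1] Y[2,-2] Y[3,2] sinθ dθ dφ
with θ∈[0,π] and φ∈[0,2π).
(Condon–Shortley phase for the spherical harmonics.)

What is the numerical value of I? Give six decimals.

1 − 2 + 2 = 1 ≠ 0: azimuthal integral kills it; I = 0

0.000000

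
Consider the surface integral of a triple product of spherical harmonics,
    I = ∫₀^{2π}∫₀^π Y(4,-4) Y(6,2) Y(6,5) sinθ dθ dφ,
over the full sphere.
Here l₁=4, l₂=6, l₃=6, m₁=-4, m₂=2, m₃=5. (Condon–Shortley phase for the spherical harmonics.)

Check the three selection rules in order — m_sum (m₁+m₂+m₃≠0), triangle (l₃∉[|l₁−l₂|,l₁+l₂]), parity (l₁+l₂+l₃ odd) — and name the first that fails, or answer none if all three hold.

m_sum

Σmᵢ = 3  ✗
l₃∈[|l₁−l₂|,l₁+l₂]=[2,10], have l₃=6
Σlᵢ = 16 ⇒ even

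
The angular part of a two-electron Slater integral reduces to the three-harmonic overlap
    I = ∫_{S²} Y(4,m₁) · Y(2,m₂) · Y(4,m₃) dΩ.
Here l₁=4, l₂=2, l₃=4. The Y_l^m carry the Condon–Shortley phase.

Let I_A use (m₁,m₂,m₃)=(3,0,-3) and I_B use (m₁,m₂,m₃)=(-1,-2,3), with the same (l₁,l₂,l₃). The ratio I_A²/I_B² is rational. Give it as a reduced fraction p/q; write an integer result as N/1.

l's match ⇒ only the (l;m) 3-j factors differ between A and B.
A: triangle coeff Δ(4,2,4) = 1/13860; Σ_t [0,1]: t=0:+1/480 t=1:−1/720 = 1/1440; (3j)²=7/1980 [(4 2 4; 3 0 -3)], sign=-1
B: triangle coeff Δ(4,2,4) = 1/13860; Σ_t [0,0]: t=0:+1/480 = 1/480; (3j)²=3/110 [(4 2 4; -1 -2 3)], sign=-1
I_A²/I_B² = (7/1980)/(3/110) = 7/54

7/54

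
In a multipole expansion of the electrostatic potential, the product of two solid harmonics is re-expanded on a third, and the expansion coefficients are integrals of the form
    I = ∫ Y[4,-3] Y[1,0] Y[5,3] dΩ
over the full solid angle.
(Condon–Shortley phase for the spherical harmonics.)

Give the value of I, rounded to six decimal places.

Checks pass: Σm=0; 10 even; l₃=5∈[3,5].
(2·4+1)(2·1+1)(2·5+1) = 297
Δ: 0! 8! 2! / 11! → 1/495
sum: t=0:+1/576 = 1/576
3j²(4 1 5; 0 0 0) = Δ·Π!·Σ² = 5/99  (sign -1)
sum: t=0:+1/5040 = 1/5040
3j²(4 1 5; -3 0 3) = Δ·Π!·Σ² = 16/495  (sign +1)
combine: 4πI² = 297·5/99·16/495 = 16/33
take √, sign -1: I = -0.19642560

-0.196426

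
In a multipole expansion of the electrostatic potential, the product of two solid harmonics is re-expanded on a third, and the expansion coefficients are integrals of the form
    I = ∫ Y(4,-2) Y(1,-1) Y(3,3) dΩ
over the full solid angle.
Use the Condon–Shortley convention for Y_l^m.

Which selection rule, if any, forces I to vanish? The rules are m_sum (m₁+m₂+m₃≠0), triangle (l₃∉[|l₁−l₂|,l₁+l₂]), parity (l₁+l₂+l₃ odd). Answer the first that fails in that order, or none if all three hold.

none

m₁+m₂+m₃ = -2 − 1 + 3 = 0  ✓
triangle: |4−1|=3 ≤ l₃=3 ≤ 4+1=5  ✓
parity: l₁+l₂+l₃ = 8 is even  ✓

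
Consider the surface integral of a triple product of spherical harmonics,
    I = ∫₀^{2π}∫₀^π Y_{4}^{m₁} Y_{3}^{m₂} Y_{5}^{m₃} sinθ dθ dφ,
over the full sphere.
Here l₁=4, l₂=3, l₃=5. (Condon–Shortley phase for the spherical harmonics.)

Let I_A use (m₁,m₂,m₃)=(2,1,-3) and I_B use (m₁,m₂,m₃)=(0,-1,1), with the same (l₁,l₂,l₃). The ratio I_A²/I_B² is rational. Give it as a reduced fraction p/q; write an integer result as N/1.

Shared (l₁,l₂,l₃)=(4,3,5): N and (l;000)² cancel in I_A²/I_B².
A: Δ = 2!·6!·4!/13! = 1/180180; Racah Σ t=0..2: t=0:+1/2304 t=1:−1/720 t=2:+1/5760 = -1/1280; ⇒ 3j(4 3 5; 2 1 -3)² = 27/1430, sgn -1
B: Δ = 2!·6!·4!/13! = 1/180180; Racah Σ t=0..2: t=0:+1/384 t=1:−1/216 t=2:+1/2304 = -11/6912; ⇒ 3j(4 3 5; 0 -1 1)² = 11/1638, sgn -1
I_A²/I_B² = (27/1430)/(11/1638) = 1701/605

1701/605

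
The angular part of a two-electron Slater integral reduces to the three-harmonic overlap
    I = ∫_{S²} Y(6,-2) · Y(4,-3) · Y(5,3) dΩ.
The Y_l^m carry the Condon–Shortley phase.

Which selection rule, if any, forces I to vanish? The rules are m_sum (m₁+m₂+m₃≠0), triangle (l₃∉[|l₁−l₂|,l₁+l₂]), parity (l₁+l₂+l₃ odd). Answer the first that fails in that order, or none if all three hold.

Σmᵢ = -2  ✗
l₃∈[|l₁−l₂|,l₁+l₂]=[2,10], have l₃=5
Σlᵢ = 15 ⇒ odd

m_sum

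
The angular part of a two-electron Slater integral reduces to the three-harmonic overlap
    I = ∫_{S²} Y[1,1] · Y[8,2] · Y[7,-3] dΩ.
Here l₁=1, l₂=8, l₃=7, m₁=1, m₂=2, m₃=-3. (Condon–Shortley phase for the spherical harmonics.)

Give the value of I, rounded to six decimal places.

m-sum 0 ✓  L=16 even ✓  7≤7≤9 ✓
Π(2lᵢ+1) = 3×17×15 = 765
triangle coeff Δ(1,8,7) = 1/2040
Σ_t [1,1]: t=1:−1/25401600 = -1/25401600
(3j)²=8/255 [(1 8 7; 0 0 0)], sign=+1
Σ_t [0,0]: t=0:+1/174182400 = 1/174182400
(3j)²=1/136 [(1 8 7; 1 2 -3)], sign=+1
⇒ 4πI² = 3/17
I = (+1)√(3/17/(4π)) = 0.11850352

0.118504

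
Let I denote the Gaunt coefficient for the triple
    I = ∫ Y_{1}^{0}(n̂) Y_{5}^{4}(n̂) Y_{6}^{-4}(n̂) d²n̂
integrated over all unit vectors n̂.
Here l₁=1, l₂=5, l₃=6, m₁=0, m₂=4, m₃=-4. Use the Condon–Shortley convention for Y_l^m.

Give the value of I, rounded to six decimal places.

0.182727

m-sum 0 ✓  L=12 even ✓  4≤6≤6 ✓
Π(2lᵢ+1) = 3×11×13 = 429
triangle coeff Δ(1,5,6) = 1/858
Σ_t [0,0]: t=0:+1/14400 = 1/14400
(3j)²=6/143 [(1 5 6; 0 0 0)], sign=+1
Σ_t [0,0]: t=0:+1/362880 = 1/362880
(3j)²=10/429 [(1 5 6; 0 4 -4)], sign=+1
⇒ 4πI² = 60/143
I = (+1)√(60/143/(4π)) = 0.18272698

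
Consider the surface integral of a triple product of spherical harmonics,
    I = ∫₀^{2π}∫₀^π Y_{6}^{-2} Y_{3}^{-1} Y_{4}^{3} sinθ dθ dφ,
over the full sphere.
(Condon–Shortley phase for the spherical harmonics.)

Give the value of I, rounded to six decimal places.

Σlᵢ=13 odd — θ-integrand is odd under cosθ→−cosθ; I=0

0.000000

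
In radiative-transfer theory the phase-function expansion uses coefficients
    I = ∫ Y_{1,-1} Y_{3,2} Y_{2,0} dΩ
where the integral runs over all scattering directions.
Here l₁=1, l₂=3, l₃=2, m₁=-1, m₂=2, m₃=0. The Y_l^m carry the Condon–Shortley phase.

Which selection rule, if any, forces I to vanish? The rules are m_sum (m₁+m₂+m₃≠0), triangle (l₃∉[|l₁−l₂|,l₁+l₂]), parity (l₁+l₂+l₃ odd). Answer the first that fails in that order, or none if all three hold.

m_sum

azimuthal sum: -1 + 2 + 0 = 1  ✗
2 ≤ 2 ≤ 4 (triangle on l)
L = 1 + 3 + 2 = 6 (even)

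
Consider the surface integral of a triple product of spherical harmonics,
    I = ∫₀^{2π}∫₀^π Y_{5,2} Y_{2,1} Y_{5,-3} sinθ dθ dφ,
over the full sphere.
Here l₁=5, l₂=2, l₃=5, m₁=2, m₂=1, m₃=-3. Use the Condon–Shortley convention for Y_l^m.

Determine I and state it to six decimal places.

-0.161739

Rules hold: Σm=0, L=12 even, 3≤5≤7.
N = 11·5·11 = 605
Δ = 2!·8!·2!/13! = 1/38610
Racah Σ t=0..2: t=0:+1/2880 t=1:−1/576 t=2:+1/2880 = -1/960
⇒ 3j(5 2 5; 0 0 0)² = 10/429, sgn +1
Racah Σ t=1..2: t=1:−1/2880 t=2:+1/10080 = -1/4032
⇒ 3j(5 2 5; 2 1 -3)² = 10/429, sgn -1
4πI² = N·(3j₀)²·(3jₘ)² = 500/1521
I = -1·√(0.328731/4π) = -0.16173926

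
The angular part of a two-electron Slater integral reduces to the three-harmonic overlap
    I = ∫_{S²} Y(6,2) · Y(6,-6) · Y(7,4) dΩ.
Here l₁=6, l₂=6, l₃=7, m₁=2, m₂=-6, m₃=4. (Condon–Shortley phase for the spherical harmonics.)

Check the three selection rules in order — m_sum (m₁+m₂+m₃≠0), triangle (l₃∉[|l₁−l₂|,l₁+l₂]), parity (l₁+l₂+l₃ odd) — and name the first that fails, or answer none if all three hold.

Σmᵢ = 0  ✓
l₃∈[|l₁−l₂|,l₁+l₂]=[0,12], have l₃=7  ✓
Σlᵢ = 19 ⇒ odd  ✗

parity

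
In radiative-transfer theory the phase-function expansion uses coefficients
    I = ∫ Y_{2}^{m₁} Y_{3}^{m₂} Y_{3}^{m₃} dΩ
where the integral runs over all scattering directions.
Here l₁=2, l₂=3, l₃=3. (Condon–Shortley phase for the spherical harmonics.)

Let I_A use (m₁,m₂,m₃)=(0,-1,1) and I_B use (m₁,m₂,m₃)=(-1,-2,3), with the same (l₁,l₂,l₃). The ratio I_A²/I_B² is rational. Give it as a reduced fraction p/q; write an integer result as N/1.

9/25

Same 2,3,3: normalisation and zero-m 3j drop out of the ratio.
A: Δ: 2! 2! 4! / 9! → 1/3780; sum: t=0:+1/16 t=1:−1/6 t=2:+1/96 = -3/32; 3j²(2 3 3; 0 -1 1) = Δ·Π!·Σ² = 3/140  (sign -1)
B: Δ: 2! 2! 4! / 9! → 1/3780; sum: t=1:−1/48 = -1/48; 3j²(2 3 3; -1 -2 3) = Δ·Π!·Σ² = 5/84  (sign -1)
I_A²/I_B² = (3/140)/(5/84) = 9/25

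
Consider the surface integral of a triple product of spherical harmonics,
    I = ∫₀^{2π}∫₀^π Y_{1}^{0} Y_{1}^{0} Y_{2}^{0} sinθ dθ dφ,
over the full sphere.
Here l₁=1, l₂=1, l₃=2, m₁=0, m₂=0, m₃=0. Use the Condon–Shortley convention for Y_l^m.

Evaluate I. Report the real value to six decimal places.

Rules hold: Σm=0, L=4 even, 0≤2≤2.
N = 3·3·5 = 45
Δ = 0!·2!·2!/5! = 1/30
Racah Σ t=0..0: t=0:+1/1 = 1/1
⇒ 3j(1 1 2; 0 0 0)² = 2/15, sgn +1
(m-triple is (0,0,0) — same symbol as above.)
4πI² = N·(3j₀)²·(3jₘ)² = 4/5
I = +1·√(0.8/4π) = 0.25231325

0.252313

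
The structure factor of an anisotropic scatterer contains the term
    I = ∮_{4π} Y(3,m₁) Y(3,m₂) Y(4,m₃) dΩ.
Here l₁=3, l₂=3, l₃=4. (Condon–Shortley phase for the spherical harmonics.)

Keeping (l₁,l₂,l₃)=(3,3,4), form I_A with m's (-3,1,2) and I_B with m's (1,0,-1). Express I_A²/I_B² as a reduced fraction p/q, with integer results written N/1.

18/5

l's match ⇒ only the (l;m) 3-j factors differ between A and B.
A: triangle coeff Δ(3,3,4) = 1/34650; Σ_t [2,2]: t=2:+1/192 = 1/192; (3j)²=3/77 [(3 3 4; -3 1 2)], sign=+1
B: triangle coeff Δ(3,3,4) = 1/34650; Σ_t [0,2]: t=0:+1/48 t=1:−1/24 t=2:+1/288 = -5/288; (3j)²=5/462 [(3 3 4; 1 0 -1)], sign=+1
I_A²/I_B² = (3/77)/(5/462) = 18/5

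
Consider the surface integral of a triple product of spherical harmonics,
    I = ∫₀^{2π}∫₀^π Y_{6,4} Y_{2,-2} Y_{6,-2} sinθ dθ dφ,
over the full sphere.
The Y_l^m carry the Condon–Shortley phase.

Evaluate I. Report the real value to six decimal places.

-0.153870

Checks pass: Σm=0; 14 even; l₃=6∈[4,8].
(2·6+1)(2·2+1)(2·6+1) = 845
Δ: 2! 10! 2! / 15! → 1/90090
sum: t=0:+1/69120 t=1:−1/14400 t=2:+1/69120 = -7/172800
3j²(6 2 6; 0 0 0) = Δ·Π!·Σ² = 14/715  (sign -1)
sum: t=0:+1/322560 = 1/322560
3j²(6 2 6; 4 -2 -2) = Δ·Π!·Σ² = 18/1001  (sign +1)
combine: 4πI² = 845·14/715·18/1001 = 36/121
take √, sign -1: I = -0.15386989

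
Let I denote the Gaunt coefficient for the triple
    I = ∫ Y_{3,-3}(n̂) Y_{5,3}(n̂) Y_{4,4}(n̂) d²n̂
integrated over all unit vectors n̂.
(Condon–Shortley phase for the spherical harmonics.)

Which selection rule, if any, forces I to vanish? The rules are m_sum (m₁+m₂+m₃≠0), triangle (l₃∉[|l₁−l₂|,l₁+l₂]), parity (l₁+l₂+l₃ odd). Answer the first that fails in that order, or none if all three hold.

Σmᵢ = 4  ✗
l₃∈[|l₁−l₂|,l₁+l₂]=[2,8], have l₃=4
Σlᵢ = 12 ⇒ even

m_sum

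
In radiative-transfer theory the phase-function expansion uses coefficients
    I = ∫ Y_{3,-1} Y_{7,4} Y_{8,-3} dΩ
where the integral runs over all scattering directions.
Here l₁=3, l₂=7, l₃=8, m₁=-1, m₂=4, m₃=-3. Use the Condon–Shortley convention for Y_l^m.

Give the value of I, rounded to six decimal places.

Checks pass: Σm=0; 18 even; l₃=8∈[4,10].
(2·3+1)(2·7+1)(2·8+1) = 1785
Δ: 2! 4! 12! / 19! → 1/5290740
sum: t=0:+1/7257600 t=1:−1/2073600 t=2:+1/7257600 = -1/4838400
3j²(3 7 8; 0 0 0) = Δ·Π!·Σ² = 252/20995  (sign -1)
sum: t=0:+1/1916006400 t=1:−1/43545600 t=2:+1/17418240 = 67/1916006400
3j²(3 7 8; -1 4 -3) = Δ·Π!·Σ² = 4489/352716  (sign -1)
combine: 4πI² = 1785·252/20995·4489/352716 = 282807/1037153
take √, sign +1: I = 0.14730542

0.147305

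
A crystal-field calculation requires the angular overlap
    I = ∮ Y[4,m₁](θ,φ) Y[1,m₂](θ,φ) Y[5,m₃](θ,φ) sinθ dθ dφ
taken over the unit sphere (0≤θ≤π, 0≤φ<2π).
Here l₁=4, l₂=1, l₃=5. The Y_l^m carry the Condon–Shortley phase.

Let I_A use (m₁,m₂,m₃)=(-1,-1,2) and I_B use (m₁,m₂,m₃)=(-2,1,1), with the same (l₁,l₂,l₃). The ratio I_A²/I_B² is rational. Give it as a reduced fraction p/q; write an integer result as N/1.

Shared (l₁,l₂,l₃)=(4,1,5): N and (l;000)² cancel in I_A²/I_B².
A: Δ = 0!·8!·2!/11! = 1/495; Racah Σ t=0..0: t=0:+1/1440 = 1/1440; ⇒ 3j(4 1 5; -1 -1 2)² = 7/165, sgn -1
B: Δ = 0!·8!·2!/11! = 1/495; Racah Σ t=0..0: t=0:+1/2880 = 1/2880; ⇒ 3j(4 1 5; -2 1 1)² = 2/165, sgn +1
I_A²/I_B² = (7/165)/(2/165) = 7/2

7/2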